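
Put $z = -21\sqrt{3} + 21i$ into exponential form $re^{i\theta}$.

r = |z| = sqrt((-21*sqrt(3))^2 + (21)^2) = sqrt(1323 + 441) = sqrt(1764) = 42
θ = arctan(b/a) = arctan(21/-36.3731) (quadrant-adjusted) = 150° = 5π/6
z = 42e^(i*5π/6)


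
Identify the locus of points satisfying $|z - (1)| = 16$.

|z - z0| = r describes a circle centered at z0 with radius r
Here z0 = 1 and r = 16
Locus: Circle centered at (1, 0) with radius 16


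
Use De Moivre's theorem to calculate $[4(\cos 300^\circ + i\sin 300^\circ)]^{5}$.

By De Moivre: z^n = r^n(cos(nθ) + i sin(nθ))
= 4^5(cos(5*300°) + i sin(5*300°))
= 1024(cos 60° + i sin 60°)
= 512 + 512*sqrt(3)i


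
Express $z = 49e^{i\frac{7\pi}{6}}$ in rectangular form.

a = r cos θ = 49 * -sqrt(3)/2 = -49*sqrt(3)/2
b = r sin θ = 49 * -1/2 = -49/2
z = -49*sqrt(3)/2 - (49/2)i


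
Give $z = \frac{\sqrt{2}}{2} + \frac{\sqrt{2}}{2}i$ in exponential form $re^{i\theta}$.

r = |z| = sqrt((sqrt(2)/2)^2 + (sqrt(2)/2)^2) = sqrt(1/2 + 1/2) = sqrt(1) = 1
θ = arctan(b/a) = arctan(0.7071/0.7071) (quadrant-adjusted) = 45° = π/4
z = 1e^(i*π/4)


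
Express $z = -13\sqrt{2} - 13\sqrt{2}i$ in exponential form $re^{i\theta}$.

r = |z| = sqrt((-13*sqrt(2))^2 + (-13*sqrt(2))^2) = sqrt(338 + 338) = sqrt(676) = 26
θ = arctan(b/a) = arctan(-18.3848/-18.3848) (quadrant-adjusted) = -135° = -3π/4
z = 26e^(-i*3π/4)


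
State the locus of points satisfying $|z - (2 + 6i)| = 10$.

|z - z0| = r describes a circle centered at z0 with radius r
Here z0 = 2 + 6i and r = 10
Locus: Circle centered at (2, 6) with radius 10


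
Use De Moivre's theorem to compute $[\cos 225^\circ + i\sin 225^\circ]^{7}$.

By De Moivre: z^n = r^n(cos(nθ) + i sin(nθ))
= 1^7(cos(7*225°) + i sin(7*225°))
= 1(cos 135° + i sin 135°)
= -sqrt(2)/2 + (sqrt(2)/2)i


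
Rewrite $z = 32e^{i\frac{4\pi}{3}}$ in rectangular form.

a = r cos θ = 32 * -1/2 = -16
b = r sin θ = 32 * -sqrt(3)/2 = -16*sqrt(3)
z = -16 - 16*sqrt(3)i


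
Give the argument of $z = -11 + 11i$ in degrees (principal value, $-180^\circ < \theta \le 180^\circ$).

θ = arctan(b/a) = arctan(11/-11) (quadrant-adjusted) = 135°


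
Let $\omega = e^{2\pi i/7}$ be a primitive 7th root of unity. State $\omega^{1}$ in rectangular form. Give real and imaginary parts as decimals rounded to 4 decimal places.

ω^1 = e^(2πi·1/7) = e^(i·2π/7)
= cos(2π/7) + i sin(2π/7)
= 0.6235 + 0.7818i


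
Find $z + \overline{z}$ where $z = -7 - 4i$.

z + conjugate(z) = (a + bi) + (a - bi) = 2a
= 2 * (-7) = -14


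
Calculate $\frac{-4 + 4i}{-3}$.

Divisor is real, so divide each part by -3:
= 4/3 - (4/3)i


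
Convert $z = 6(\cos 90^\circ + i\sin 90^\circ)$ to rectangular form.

a = r cos θ = 6 * 0 = 0
b = r sin θ = 6 * 1 = 6
z = 6i


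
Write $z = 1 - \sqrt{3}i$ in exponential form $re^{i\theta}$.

r = |z| = sqrt((1)^2 + (-sqrt(3))^2) = sqrt(1 + 3) = sqrt(4) = 2
θ = arctan(b/a) = arctan(-1.7321/1) (quadrant-adjusted) = -60° = -π/3
z = 2e^(-i*π/3)


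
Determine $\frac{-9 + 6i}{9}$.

Divisor is real, so divide each part by 9:
= -1 + (2/3)i


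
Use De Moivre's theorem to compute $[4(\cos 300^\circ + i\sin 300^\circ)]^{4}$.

By De Moivre: z^n = r^n(cos(nθ) + i sin(nθ))
= 4^4(cos(4*300°) + i sin(4*300°))
= 256(cos 120° + i sin 120°)
= -128 + 128*sqrt(3)i


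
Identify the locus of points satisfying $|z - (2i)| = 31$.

|z - z0| = r describes a circle centered at z0 with radius r
Here z0 = 2i and r = 31
Locus: Circle centered at (0, 2) with radius 31


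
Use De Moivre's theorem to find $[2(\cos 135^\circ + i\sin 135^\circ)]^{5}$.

By De Moivre: z^n = r^n(cos(nθ) + i sin(nθ))
= 2^5(cos(5*135°) + i sin(5*135°))
= 32(cos 315° + i sin 315°)
= 16*sqrt(2) - 16*sqrt(2)i


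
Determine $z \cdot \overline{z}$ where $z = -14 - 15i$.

z * conjugate(z) = |z|^2 = a^2 + b^2
= (-14)^2 + (-15)^2 = 421


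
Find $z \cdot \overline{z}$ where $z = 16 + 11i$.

z * conjugate(z) = |z|^2 = a^2 + b^2
= 16^2 + 11^2 = 377


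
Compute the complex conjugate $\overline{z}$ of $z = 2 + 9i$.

If z = a + bi, then conjugate(z) = a - bi
conjugate(2 + 9i) = 2 - 9i


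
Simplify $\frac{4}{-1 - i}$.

Multiply numerator and denominator by conjugate (-1 + i):
= (4)(-1 + i) / ((-1)^2 + (-1)^2)
= (-4 + 4i) / 2
= -2 + 2i


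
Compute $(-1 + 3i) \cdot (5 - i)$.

(a1*a2 - b1*b2) + (a1*b2 + b1*a2)i
= (-5 - (-3)) + (1 + 15)i
= -2 + 16i


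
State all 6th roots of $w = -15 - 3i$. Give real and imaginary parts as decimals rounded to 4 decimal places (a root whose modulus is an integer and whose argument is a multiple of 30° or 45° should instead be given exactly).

|w| = sqrt(234) ≈ 15.297059, arg(w) ≈ 191.309932°
Root modulus = sqrt(234)^(1/6) ≈ 1.575559
Root arguments: θ_k = (arg(w) + 360°k)/6 for k = 0, 1, ..., 5
Compute each root as (root modulus)(cos θ_k + i sin θ_k) using full-precision intermediates, then round to 4 decimal places.
Roots: 1.3378 + 0.8322i, -0.0518 + 1.5747i, -1.3896 + 0.7425i, -1.3378 - 0.8322i, 0.0518 - 1.5747i, 1.3896 - 0.7425i


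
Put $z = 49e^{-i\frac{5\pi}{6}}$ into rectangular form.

a = r cos θ = 49 * -sqrt(3)/2 = -49*sqrt(3)/2
b = r sin θ = 49 * -1/2 = -49/2
z = -49*sqrt(3)/2 - (49/2)i


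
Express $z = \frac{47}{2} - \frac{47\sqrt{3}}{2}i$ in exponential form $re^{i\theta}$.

r = |z| = sqrt((47/2)^2 + (-47*sqrt(3)/2)^2) = sqrt(2209/4 + 6627/4) = sqrt(2209) = 47
θ = arctan(b/a) = arctan(-40.7032/23.5) (quadrant-adjusted) = -60° = -π/3
z = 47e^(-i*π/3)


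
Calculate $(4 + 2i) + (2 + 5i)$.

(4 + 2) + (2 + 5)i = 6 + 7i


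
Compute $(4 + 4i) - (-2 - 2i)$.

(4 - (-2)) + (4 - (-2))i = 6 + 6i


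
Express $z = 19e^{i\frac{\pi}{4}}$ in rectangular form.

a = r cos θ = 19 * sqrt(2)/2 = 19*sqrt(2)/2
b = r sin θ = 19 * sqrt(2)/2 = 19*sqrt(2)/2
z = 19*sqrt(2)/2 + (19*sqrt(2)/2)i


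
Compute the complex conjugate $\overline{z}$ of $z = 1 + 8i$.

If z = a + bi, then conjugate(z) = a - bi
conjugate(1 + 8i) = 1 - 8i


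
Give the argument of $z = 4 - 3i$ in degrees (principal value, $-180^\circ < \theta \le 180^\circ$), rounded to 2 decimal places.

θ = arctan(b/a) = arctan(-3/4) (quadrant-adjusted) = -36.87°


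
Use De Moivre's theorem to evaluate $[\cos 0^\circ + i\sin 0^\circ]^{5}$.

By De Moivre: z^n = r^n(cos(nθ) + i sin(nθ))
= 1^5(cos(5*0°) + i sin(5*0°))
= 1(cos 0° + i sin 0°)
= 1


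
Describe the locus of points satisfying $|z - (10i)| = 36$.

|z - z0| = r describes a circle centered at z0 with radius r
Here z0 = 10i and r = 36
Locus: Circle centered at (0, 10) with radius 36


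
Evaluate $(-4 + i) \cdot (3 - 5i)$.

(a1*a2 - b1*b2) + (a1*b2 + b1*a2)i
= (-12 - (-5)) + (20 + 3)i
= -7 + 23i


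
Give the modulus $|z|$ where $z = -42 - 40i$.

|z| = sqrt(a^2 + b^2) = sqrt((-42)^2 + (-40)^2) = sqrt(3364) = 58


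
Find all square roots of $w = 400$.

|w| = 400, arg(w) = 0°
Root modulus = 400^(1/2) = 20
Root arguments: θ_k = (0° + 360°k)/2 for k = 0, 1, ..., 1
Roots: 20, -20


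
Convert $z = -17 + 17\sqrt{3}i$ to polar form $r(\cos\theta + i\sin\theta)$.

r = |z| = sqrt(a^2 + b^2) = sqrt((-17)^2 + (17*sqrt(3))^2) = sqrt(289 + 867) = sqrt(1156) = 34
θ = arctan(b/a) = arctan(29.4449/-17) (quadrant-adjusted) = 120°
z = 34(cos 120° + i sin 120°)


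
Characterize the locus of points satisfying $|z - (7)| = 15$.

|z - z0| = r describes a circle centered at z0 with radius r
Here z0 = 7 and r = 15
Locus: Circle centered at (7, 0) with radius 15


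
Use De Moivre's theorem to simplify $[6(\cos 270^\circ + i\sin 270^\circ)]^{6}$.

By De Moivre: z^n = r^n(cos(nθ) + i sin(nθ))
= 6^6(cos(6*270°) + i sin(6*270°))
= 46656(cos 180° + i sin 180°)
= -46656


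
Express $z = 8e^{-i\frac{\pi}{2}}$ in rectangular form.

a = r cos θ = 8 * 0 = 0
b = r sin θ = 8 * -1 = -8
z = -8i


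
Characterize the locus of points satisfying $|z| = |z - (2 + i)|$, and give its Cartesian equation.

|z - z1| = |z - z2| means z is equidistant from z1 and z2,
i.e. the perpendicular bisector of the segment from (0, 0) to (2, 1) (midpoint (1, 1/2)).
With z = x + yi, square both sides:
(x - 0)^2 + (y - 0)^2 = (x - 2)^2 + (y - 1)^2
The x^2 and y^2 terms cancel: 4x + 2y = 5 - 0 = 5
Simplify: 4x + 2y = 5
Locus: Perpendicular bisector of the segment from (0, 0) to (2, 1): the line 4x + 2y = 5


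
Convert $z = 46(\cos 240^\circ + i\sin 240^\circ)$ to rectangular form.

a = r cos θ = 46 * -1/2 = -23
b = r sin θ = 46 * -sqrt(3)/2 = -23*sqrt(3)
z = -23 - 23*sqrt(3)i


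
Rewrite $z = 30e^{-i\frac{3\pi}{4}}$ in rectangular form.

a = r cos θ = 30 * -sqrt(2)/2 = -15*sqrt(2)
b = r sin θ = 30 * -sqrt(2)/2 = -15*sqrt(2)
z = -15*sqrt(2) - 15*sqrt(2)i


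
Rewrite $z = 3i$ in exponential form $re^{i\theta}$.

r = |z| = sqrt((0)^2 + (3)^2) = sqrt(0 + 9) = sqrt(9) = 3
a = 0 and b > 0, so z lies on the positive imaginary axis: θ = 90° = π/2
z = 3e^(i*π/2)


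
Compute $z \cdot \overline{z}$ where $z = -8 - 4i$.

z * conjugate(z) = |z|^2 = a^2 + b^2
= (-8)^2 + (-4)^2 = 80


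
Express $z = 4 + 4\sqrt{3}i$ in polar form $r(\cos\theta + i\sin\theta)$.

r = |z| = sqrt(a^2 + b^2) = sqrt((4)^2 + (4*sqrt(3))^2) = sqrt(16 + 48) = sqrt(64) = 8
θ = arctan(b/a) = arctan(6.9282/4) (quadrant-adjusted) = 60°
z = 8(cos 60° + i sin 60°)


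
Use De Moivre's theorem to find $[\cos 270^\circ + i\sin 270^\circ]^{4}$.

By De Moivre: z^n = r^n(cos(nθ) + i sin(nθ))
= 1^4(cos(4*270°) + i sin(4*270°))
= 1(cos 0° + i sin 0°)
= 1


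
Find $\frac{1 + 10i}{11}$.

Divisor is real, so divide each part by 11:
= 1/11 + (10/11)i


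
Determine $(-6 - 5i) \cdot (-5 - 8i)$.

(a1*a2 - b1*b2) + (a1*b2 + b1*a2)i
= (30 - 40) + (48 + 25)i
= -10 + 73i


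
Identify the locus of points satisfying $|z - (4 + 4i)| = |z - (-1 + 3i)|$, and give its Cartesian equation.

|z - z1| = |z - z2| means z is equidistant from z1 and z2,
i.e. the perpendicular bisector of the segment from (4, 4) to (-1, 3) (midpoint (3/2, 7/2)).
With z = x + yi, square both sides:
(x - 4)^2 + (y - 4)^2 = (x - (-1))^2 + (y - 3)^2
The x^2 and y^2 terms cancel: -10x + (-2)y = 10 - 32 = -22
Simplify: 5x + y = 11
Locus: Perpendicular bisector of the segment from (4, 4) to (-1, 3): the line 5x + y = 11


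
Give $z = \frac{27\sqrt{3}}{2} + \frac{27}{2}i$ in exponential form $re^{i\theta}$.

r = |z| = sqrt((27*sqrt(3)/2)^2 + (27/2)^2) = sqrt(2187/4 + 729/4) = sqrt(729) = 27
θ = arctan(b/a) = arctan(13.5/23.3827) (quadrant-adjusted) = 30° = π/6
z = 27e^(i*π/6)


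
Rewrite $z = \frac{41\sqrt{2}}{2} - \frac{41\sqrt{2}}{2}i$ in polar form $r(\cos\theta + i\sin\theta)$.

r = |z| = sqrt(a^2 + b^2) = sqrt((41*sqrt(2)/2)^2 + (-41*sqrt(2)/2)^2) = sqrt(1681/2 + 1681/2) = sqrt(1681) = 41
θ = arctan(b/a) = arctan(-28.9914/28.9914) (quadrant-adjusted) = 315°
z = 41(cos 315° + i sin 315°)


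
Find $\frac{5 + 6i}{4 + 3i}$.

Multiply numerator and denominator by conjugate (4 - 3i):
= (5 + 6i)(4 - 3i) / (4^2 + 3^2)
= (38 + 9i) / 25
= 38/25 + (9/25)i


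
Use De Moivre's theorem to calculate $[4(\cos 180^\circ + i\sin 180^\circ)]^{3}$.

By De Moivre: z^n = r^n(cos(nθ) + i sin(nθ))
= 4^3(cos(3*180°) + i sin(3*180°))
= 64(cos 180° + i sin 180°)
= -64


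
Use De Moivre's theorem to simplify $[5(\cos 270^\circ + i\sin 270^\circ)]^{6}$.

By De Moivre: z^n = r^n(cos(nθ) + i sin(nθ))
= 5^6(cos(6*270°) + i sin(6*270°))
= 15625(cos 180° + i sin 180°)
= -15625


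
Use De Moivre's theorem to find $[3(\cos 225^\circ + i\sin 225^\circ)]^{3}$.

By De Moivre: z^n = r^n(cos(nθ) + i sin(nθ))
= 3^3(cos(3*225°) + i sin(3*225°))
= 27(cos 315° + i sin 315°)
= 27*sqrt(2)/2 - (27*sqrt(2)/2)i


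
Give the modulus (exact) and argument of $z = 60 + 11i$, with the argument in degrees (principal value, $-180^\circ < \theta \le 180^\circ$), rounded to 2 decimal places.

|z| = sqrt(60^2 + 11^2) = 61
arg(z) = arctan(b/a) = arctan(11/60) (quadrant-adjusted) = 10.39°


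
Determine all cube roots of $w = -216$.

|w| = 216, arg(w) = 180°
Root modulus = 216^(1/3) = 6
Root arguments: θ_k = (180° + 360°k)/3 for k = 0, 1, ..., 2
Roots: 3 + 3*sqrt(3)i, -6, 3 - 3*sqrt(3)i


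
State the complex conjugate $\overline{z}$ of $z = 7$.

If z = a + bi, then conjugate(z) = a - bi
conjugate(7) = 7


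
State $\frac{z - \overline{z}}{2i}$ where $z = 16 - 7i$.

z - conjugate(z) = 2bi
(z - conjugate(z))/(2i) = 2bi/(2i) = b = -7


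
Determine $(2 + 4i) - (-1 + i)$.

(2 - (-1)) + (4 - 1)i = 3 + 3i


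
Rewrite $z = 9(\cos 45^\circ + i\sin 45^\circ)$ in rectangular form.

a = r cos θ = 9 * sqrt(2)/2 = 9*sqrt(2)/2
b = r sin θ = 9 * sqrt(2)/2 = 9*sqrt(2)/2
z = 9*sqrt(2)/2 + (9*sqrt(2)/2)i


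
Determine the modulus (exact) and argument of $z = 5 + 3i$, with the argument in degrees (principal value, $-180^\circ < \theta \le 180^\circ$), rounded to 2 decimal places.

|z| = sqrt(5^2 + 3^2) = sqrt(34)
arg(z) = arctan(b/a) = arctan(3/5) (quadrant-adjusted) = 30.96°


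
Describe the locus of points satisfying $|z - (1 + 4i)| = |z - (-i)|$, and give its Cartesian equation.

|z - z1| = |z - z2| means z is equidistant from z1 and z2,
i.e. the perpendicular bisector of the segment from (1, 4) to (0, -1) (midpoint (1/2, 3/2)).
With z = x + yi, square both sides:
(x - 1)^2 + (y - 4)^2 = (x - 0)^2 + (y - (-1))^2
The x^2 and y^2 terms cancel: -2x + (-10)y = 1 - 17 = -16
Simplify: x + 5y = 8
Locus: Perpendicular bisector of the segment from (1, 4) to (0, -1): the line x + 5y = 8


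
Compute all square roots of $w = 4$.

|w| = 4, arg(w) = 0°
Root modulus = 4^(1/2) = 2
Root arguments: θ_k = (0° + 360°k)/2 for k = 0, 1, ..., 1
Roots: 2, -2


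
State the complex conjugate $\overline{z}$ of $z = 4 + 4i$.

If z = a + bi, then conjugate(z) = a - bi
conjugate(4 + 4i) = 4 - 4i


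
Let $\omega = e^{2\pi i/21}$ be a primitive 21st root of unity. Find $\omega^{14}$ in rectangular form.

ω^14 = e^(2πi·14/21) = e^(i·4π/3)
= cos(4π/3) + i sin(4π/3)
= -1/2 - (sqrt(3)/2)i


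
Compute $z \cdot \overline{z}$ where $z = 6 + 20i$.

z * conjugate(z) = |z|^2 = a^2 + b^2
= 6^2 + 20^2 = 436


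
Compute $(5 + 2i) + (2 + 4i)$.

(5 + 2) + (2 + 4)i = 7 + 6i


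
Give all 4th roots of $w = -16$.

|w| = 16, arg(w) = 180°
Root modulus = 16^(1/4) = 2
Root arguments: θ_k = (180° + 360°k)/4 for k = 0, 1, ..., 3
Roots: sqrt(2) + sqrt(2)i, -sqrt(2) + sqrt(2)i, -sqrt(2) - sqrt(2)i, sqrt(2) - sqrt(2)i


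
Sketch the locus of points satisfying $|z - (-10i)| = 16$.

|z - z0| = r describes a circle centered at z0 with radius r
Here z0 = -10i and r = 16
Locus: Circle centered at (0, -10) with radius 16


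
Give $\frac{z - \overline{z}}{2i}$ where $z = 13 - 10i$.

z - conjugate(z) = 2bi
(z - conjugate(z))/(2i) = 2bi/(2i) = b = -10


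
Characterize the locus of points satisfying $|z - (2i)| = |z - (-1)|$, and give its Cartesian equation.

|z - z1| = |z - z2| means z is equidistant from z1 and z2,
i.e. the perpendicular bisector of the segment from (0, 2) to (-1, 0) (midpoint (-1/2, 1)).
With z = x + yi, square both sides:
(x - 0)^2 + (y - 2)^2 = (x - (-1))^2 + (y - 0)^2
The x^2 and y^2 terms cancel: -2x + (-4)y = 1 - 4 = -3
Simplify: 2x + 4y = 3
Locus: Perpendicular bisector of the segment from (0, 2) to (-1, 0): the line 2x + 4y = 3


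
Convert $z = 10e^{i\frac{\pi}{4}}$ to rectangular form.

a = r cos θ = 10 * sqrt(2)/2 = 5*sqrt(2)
b = r sin θ = 10 * sqrt(2)/2 = 5*sqrt(2)
z = 5*sqrt(2) + 5*sqrt(2)i


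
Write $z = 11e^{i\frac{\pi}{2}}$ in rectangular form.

a = r cos θ = 11 * 0 = 0
b = r sin θ = 11 * 1 = 11
z = 11i


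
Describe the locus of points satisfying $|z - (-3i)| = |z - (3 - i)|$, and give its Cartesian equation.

|z - z1| = |z - z2| means z is equidistant from z1 and z2,
i.e. the perpendicular bisector of the segment from (0, -3) to (3, -1) (midpoint (3/2, -2)).
With z = x + yi, square both sides:
(x - 0)^2 + (y - (-3))^2 = (x - 3)^2 + (y - (-1))^2
The x^2 and y^2 terms cancel: 6x + 4y = 10 - 9 = 1
Simplify: 6x + 4y = 1
Locus: Perpendicular bisector of the segment from (0, -3) to (3, -1): the line 6x + 4y = 1


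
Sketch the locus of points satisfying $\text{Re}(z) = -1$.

Re(z) = x where z = x + yi; the equation x = -1 is satisfied by all points with that x-coordinate
Locus: Vertical line x = -1


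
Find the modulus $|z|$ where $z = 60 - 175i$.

|z| = sqrt(a^2 + b^2) = sqrt(60^2 + (-175)^2) = sqrt(34225) = 185


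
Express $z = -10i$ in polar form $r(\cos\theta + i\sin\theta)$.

r = |z| = sqrt(a^2 + b^2) = sqrt((0)^2 + (-10)^2) = sqrt(0 + 100) = sqrt(100) = 10
a = 0 and b < 0, so z lies on the negative imaginary axis: θ = 270°
z = 10(cos 270° + i sin 270°)


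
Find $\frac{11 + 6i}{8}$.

Divisor is real, so divide each part by 8:
= 11/8 + (3/4)i


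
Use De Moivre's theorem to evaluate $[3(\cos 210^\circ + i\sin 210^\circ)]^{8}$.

By De Moivre: z^n = r^n(cos(nθ) + i sin(nθ))
= 3^8(cos(8*210°) + i sin(8*210°))
= 6561(cos 240° + i sin 240°)
= -6561/2 - (6561*sqrt(3)/2)i


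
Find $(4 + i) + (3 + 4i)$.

(4 + 3) + (1 + 4)i = 7 + 5i


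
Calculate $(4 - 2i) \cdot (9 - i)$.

(a1*a2 - b1*b2) + (a1*b2 + b1*a2)i
= (36 - 2) + (-4 + (-18))i
= 34 - 22i


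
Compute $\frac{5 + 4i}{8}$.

Divisor is real, so divide each part by 8:
= 5/8 + (1/2)i


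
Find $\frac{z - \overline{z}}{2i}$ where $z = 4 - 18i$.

z - conjugate(z) = 2bi
(z - conjugate(z))/(2i) = 2bi/(2i) = b = -18


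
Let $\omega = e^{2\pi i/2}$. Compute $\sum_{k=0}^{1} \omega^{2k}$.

Since 2 divides 2, ω^2 = (ω^2)^1 = 1^1 = 1, so every term is 1.
Sum = 2 · 1 = 2


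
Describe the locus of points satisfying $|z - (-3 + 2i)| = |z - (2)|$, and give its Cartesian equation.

|z - z1| = |z - z2| means z is equidistant from z1 and z2,
i.e. the perpendicular bisector of the segment from (-3, 2) to (2, 0) (midpoint (-1/2, 1)).
With z = x + yi, square both sides:
(x - (-3))^2 + (y - 2)^2 = (x - 2)^2 + (y - 0)^2
The x^2 and y^2 terms cancel: 10x + (-4)y = 4 - 13 = -9
Simplify: 10x - 4y = -9
Locus: Perpendicular bisector of the segment from (-3, 2) to (2, 0): the line 10x - 4y = -9


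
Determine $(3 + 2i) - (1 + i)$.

(3 - 1) + (2 - 1)i = 2 + i


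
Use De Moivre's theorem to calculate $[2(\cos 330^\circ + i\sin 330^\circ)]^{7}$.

By De Moivre: z^n = r^n(cos(nθ) + i sin(nθ))
= 2^7(cos(7*330°) + i sin(7*330°))
= 128(cos 150° + i sin 150°)
= -64*sqrt(3) + 64i


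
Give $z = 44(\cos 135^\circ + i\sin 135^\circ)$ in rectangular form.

a = r cos θ = 44 * -sqrt(2)/2 = -22*sqrt(2)
b = r sin θ = 44 * sqrt(2)/2 = 22*sqrt(2)
z = -22*sqrt(2) + 22*sqrt(2)i


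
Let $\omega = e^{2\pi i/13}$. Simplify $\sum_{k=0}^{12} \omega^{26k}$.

Since 13 divides 26, ω^26 = (ω^13)^2 = 1^2 = 1, so every term is 1.
Sum = 13 · 1 = 13


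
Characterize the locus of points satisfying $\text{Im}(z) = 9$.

Im(z) = y where z = x + yi; the equation y = 9 is satisfied by all points with that y-coordinate
Locus: Horizontal line y = 9


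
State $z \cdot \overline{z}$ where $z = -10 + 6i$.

z * conjugate(z) = |z|^2 = a^2 + b^2
= (-10)^2 + 6^2 = 136


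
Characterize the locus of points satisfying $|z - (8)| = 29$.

|z - z0| = r describes a circle centered at z0 with radius r
Here z0 = 8 and r = 29
Locus: Circle centered at (8, 0) with radius 29


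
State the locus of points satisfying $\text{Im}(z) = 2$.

Im(z) = y where z = x + yi; the equation y = 2 is satisfied by all points with that y-coordinate
Locus: Horizontal line y = 2


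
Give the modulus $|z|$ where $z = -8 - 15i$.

|z| = sqrt(a^2 + b^2) = sqrt((-8)^2 + (-15)^2) = sqrt(289) = 17


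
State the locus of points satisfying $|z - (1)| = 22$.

|z - z0| = r describes a circle centered at z0 with radius r
Here z0 = 1 and r = 22
Locus: Circle centered at (1, 0) with radius 22


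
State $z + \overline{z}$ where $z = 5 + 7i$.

z + conjugate(z) = (a + bi) + (a - bi) = 2a
= 2 * 5 = 10


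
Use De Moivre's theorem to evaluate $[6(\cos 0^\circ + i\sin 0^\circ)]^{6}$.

By De Moivre: z^n = r^n(cos(nθ) + i sin(nθ))
= 6^6(cos(6*0°) + i sin(6*0°))
= 46656(cos 0° + i sin 0°)
= 46656


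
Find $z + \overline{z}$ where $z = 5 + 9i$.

z + conjugate(z) = (a + bi) + (a - bi) = 2a
= 2 * 5 = 10


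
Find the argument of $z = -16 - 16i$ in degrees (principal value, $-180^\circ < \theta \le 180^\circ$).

θ = arctan(b/a) = arctan(-16/-16) (quadrant-adjusted) = -135°


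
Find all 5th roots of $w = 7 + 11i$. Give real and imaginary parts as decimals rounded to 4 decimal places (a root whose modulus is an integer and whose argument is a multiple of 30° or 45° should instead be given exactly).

|w| = sqrt(170) ≈ 13.038405, arg(w) ≈ 57.528808°
Root modulus = sqrt(170)^(1/5) ≈ 1.671263
Root arguments: θ_k = (arg(w) + 360°k)/5 for k = 0, 1, ..., 4
Compute each root as (root modulus)(cos θ_k + i sin θ_k) using full-precision intermediates, then round to 4 decimal places.
Roots: 1.6377 + 0.3334i, 0.1890 + 1.6605i, -1.5209 + 0.6929i, -1.1290 - 1.2323i, 0.8231 - 1.4545i


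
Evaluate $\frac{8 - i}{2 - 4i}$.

Multiply numerator and denominator by conjugate (2 + 4i):
= (8 - i)(2 + 4i) / (2^2 + (-4)^2)
= (20 + 30i) / 20
Divide through by 10: (2 + 3i) / 2
= 1 + (3/2)i


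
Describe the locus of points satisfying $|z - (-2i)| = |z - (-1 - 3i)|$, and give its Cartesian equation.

|z - z1| = |z - z2| means z is equidistant from z1 and z2,
i.e. the perpendicular bisector of the segment from (0, -2) to (-1, -3) (midpoint (-1/2, -5/2)).
With z = x + yi, square both sides:
(x - 0)^2 + (y - (-2))^2 = (x - (-1))^2 + (y - (-3))^2
The x^2 and y^2 terms cancel: -2x + (-2)y = 10 - 4 = 6
Simplify: x + y = -3
Locus: Perpendicular bisector of the segment from (0, -2) to (-1, -3): the line x + y = -3


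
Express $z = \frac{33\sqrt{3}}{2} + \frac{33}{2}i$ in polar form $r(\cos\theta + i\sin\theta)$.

r = |z| = sqrt(a^2 + b^2) = sqrt((33*sqrt(3)/2)^2 + (33/2)^2) = sqrt(3267/4 + 1089/4) = sqrt(1089) = 33
θ = arctan(b/a) = arctan(16.5/28.5788) (quadrant-adjusted) = 30°
z = 33(cos 30° + i sin 30°)


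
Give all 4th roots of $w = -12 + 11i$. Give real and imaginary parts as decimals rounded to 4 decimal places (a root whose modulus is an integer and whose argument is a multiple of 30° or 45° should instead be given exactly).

|w| = sqrt(265) ≈ 16.278821, arg(w) ≈ 137.489553°
Root modulus = sqrt(265)^(1/4) ≈ 2.008657
Root arguments: θ_k = (arg(w) + 360°k)/4 for k = 0, 1, ..., 3
Compute each root as (root modulus)(cos θ_k + i sin θ_k) using full-precision intermediates, then round to 4 decimal places.
Roots: 1.6579 + 1.1340i, -1.1340 + 1.6579i, -1.6579 - 1.1340i, 1.1340 - 1.6579i


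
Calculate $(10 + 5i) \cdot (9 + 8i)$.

(a1*a2 - b1*b2) + (a1*b2 + b1*a2)i
= (90 - 40) + (80 + 45)i
= 50 + 125i


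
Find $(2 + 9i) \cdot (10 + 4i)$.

(a1*a2 - b1*b2) + (a1*b2 + b1*a2)i
= (20 - 36) + (8 + 90)i
= -16 + 98i


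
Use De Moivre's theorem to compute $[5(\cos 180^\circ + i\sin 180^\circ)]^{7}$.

By De Moivre: z^n = r^n(cos(nθ) + i sin(nθ))
= 5^7(cos(7*180°) + i sin(7*180°))
= 78125(cos 180° + i sin 180°)
= -78125


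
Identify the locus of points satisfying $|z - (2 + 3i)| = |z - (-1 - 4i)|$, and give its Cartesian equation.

|z - z1| = |z - z2| means z is equidistant from z1 and z2,
i.e. the perpendicular bisector of the segment from (2, 3) to (-1, -4) (midpoint (1/2, -1/2)).
With z = x + yi, square both sides:
(x - 2)^2 + (y - 3)^2 = (x - (-1))^2 + (y - (-4))^2
The x^2 and y^2 terms cancel: -6x + (-14)y = 17 - 13 = 4
Simplify: 3x + 7y = -2
Locus: Perpendicular bisector of the segment from (2, 3) to (-1, -4): the line 3x + 7y = -2


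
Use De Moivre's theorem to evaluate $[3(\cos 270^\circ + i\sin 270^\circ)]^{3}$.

By De Moivre: z^n = r^n(cos(nθ) + i sin(nθ))
= 3^3(cos(3*270°) + i sin(3*270°))
= 27(cos 90° + i sin 90°)
= 27i


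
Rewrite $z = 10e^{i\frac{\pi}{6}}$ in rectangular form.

a = r cos θ = 10 * sqrt(3)/2 = 5*sqrt(3)
b = r sin θ = 10 * 1/2 = 5
z = 5*sqrt(3) + 5i


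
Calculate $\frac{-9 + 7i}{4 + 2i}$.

Multiply numerator and denominator by conjugate (4 - 2i):
= (-9 + 7i)(4 - 2i) / (4^2 + 2^2)
= (-22 + 46i) / 20
Divide through by 2: (-11 + 23i) / 10
= -11/10 + (23/10)i


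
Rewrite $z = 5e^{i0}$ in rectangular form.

a = r cos θ = 5 * 1 = 5
b = r sin θ = 5 * 0 = 0
z = 5


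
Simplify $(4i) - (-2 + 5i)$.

(0 - (-2)) + (4 - 5)i = 2 - i


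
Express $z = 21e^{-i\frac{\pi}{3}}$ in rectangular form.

a = r cos θ = 21 * 1/2 = 21/2
b = r sin θ = 21 * -sqrt(3)/2 = -21*sqrt(3)/2
z = 21/2 - (21*sqrt(3)/2)i


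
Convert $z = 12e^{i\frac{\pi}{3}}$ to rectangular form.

a = r cos θ = 12 * 1/2 = 6
b = r sin θ = 12 * sqrt(3)/2 = 6*sqrt(3)
z = 6 + 6*sqrt(3)i


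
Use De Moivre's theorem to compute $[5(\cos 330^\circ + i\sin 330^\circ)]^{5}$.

By De Moivre: z^n = r^n(cos(nθ) + i sin(nθ))
= 5^5(cos(5*330°) + i sin(5*330°))
= 3125(cos 210° + i sin 210°)
= -3125*sqrt(3)/2 - (3125/2)i


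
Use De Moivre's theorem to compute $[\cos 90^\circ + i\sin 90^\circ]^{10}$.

By De Moivre: z^n = r^n(cos(nθ) + i sin(nθ))
= 1^10(cos(10*90°) + i sin(10*90°))
= 1(cos 180° + i sin 180°)
= -1


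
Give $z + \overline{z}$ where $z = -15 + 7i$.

z + conjugate(z) = (a + bi) + (a - bi) = 2a
= 2 * (-15) = -30


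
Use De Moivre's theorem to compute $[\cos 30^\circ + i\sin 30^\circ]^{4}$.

By De Moivre: z^n = r^n(cos(nθ) + i sin(nθ))
= 1^4(cos(4*30°) + i sin(4*30°))
= 1(cos 120° + i sin 120°)
= -1/2 + (sqrt(3)/2)i


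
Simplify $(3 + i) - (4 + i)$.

(3 - 4) + (1 - 1)i = -1


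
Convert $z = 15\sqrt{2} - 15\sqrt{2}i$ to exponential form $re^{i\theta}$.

r = |z| = sqrt((15*sqrt(2))^2 + (-15*sqrt(2))^2) = sqrt(450 + 450) = sqrt(900) = 30
θ = arctan(b/a) = arctan(-21.2132/21.2132) (quadrant-adjusted) = -45° = -π/4
z = 30e^(-i*π/4)


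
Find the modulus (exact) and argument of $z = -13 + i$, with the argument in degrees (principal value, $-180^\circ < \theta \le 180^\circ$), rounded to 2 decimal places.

|z| = sqrt((-13)^2 + 1^2) = sqrt(170)
arg(z) = arctan(b/a) = arctan(1/-13) (quadrant-adjusted) = 175.60°


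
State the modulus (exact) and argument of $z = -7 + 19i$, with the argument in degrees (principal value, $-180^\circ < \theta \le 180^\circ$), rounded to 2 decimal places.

|z| = sqrt((-7)^2 + 19^2) = sqrt(410)
arg(z) = arctan(b/a) = arctan(19/-7) (quadrant-adjusted) = 110.22°


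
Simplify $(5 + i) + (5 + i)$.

(5 + 5) + (1 + 1)i = 10 + 2i


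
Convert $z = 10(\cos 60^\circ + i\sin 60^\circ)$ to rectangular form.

a = r cos θ = 10 * 1/2 = 5
b = r sin θ = 10 * sqrt(3)/2 = 5*sqrt(3)
z = 5 + 5*sqrt(3)i


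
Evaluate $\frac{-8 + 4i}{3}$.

Divisor is real, so divide each part by 3:
= -8/3 + (4/3)i


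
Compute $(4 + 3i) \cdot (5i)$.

(a1*a2 - b1*b2) + (a1*b2 + b1*a2)i
= (0 - 15) + (20 + 0)i
= -15 + 20i


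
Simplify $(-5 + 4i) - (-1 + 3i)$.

(-5 - (-1)) + (4 - 3)i = -4 + i


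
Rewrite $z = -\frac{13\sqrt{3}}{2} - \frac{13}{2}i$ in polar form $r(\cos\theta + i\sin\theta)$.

r = |z| = sqrt(a^2 + b^2) = sqrt((-13*sqrt(3)/2)^2 + (-13/2)^2) = sqrt(507/4 + 169/4) = sqrt(169) = 13
θ = arctan(b/a) = arctan(-6.5/-11.2583) (quadrant-adjusted) = 210°
z = 13(cos 210° + i sin 210°)


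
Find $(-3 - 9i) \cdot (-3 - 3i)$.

(a1*a2 - b1*b2) + (a1*b2 + b1*a2)i
= (9 - 27) + (9 + 27)i
= -18 + 36i


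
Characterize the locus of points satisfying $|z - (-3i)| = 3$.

|z - z0| = r describes a circle centered at z0 with radius r
Here z0 = -3i and r = 3
Locus: Circle centered at (0, -3) with radius 3


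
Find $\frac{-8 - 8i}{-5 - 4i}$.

Multiply numerator and denominator by conjugate (-5 + 4i):
= (-8 - 8i)(-5 + 4i) / ((-5)^2 + (-4)^2)
= (72 + 8i) / 41
= 72/41 + (8/41)i


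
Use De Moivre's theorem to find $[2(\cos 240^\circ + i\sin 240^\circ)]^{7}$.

By De Moivre: z^n = r^n(cos(nθ) + i sin(nθ))
= 2^7(cos(7*240°) + i sin(7*240°))
= 128(cos 240° + i sin 240°)
= -64 - 64*sqrt(3)i


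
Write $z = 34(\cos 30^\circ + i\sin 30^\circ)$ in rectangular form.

a = r cos θ = 34 * sqrt(3)/2 = 17*sqrt(3)
b = r sin θ = 34 * 1/2 = 17
z = 17*sqrt(3) + 17i


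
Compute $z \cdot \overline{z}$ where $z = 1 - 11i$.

z * conjugate(z) = |z|^2 = a^2 + b^2
= 1^2 + (-11)^2 = 122


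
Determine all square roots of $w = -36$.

|w| = 36, arg(w) = 180°
Root modulus = 36^(1/2) = 6
Root arguments: θ_k = (180° + 360°k)/2 for k = 0, 1, ..., 1
Roots: 6i, -6i


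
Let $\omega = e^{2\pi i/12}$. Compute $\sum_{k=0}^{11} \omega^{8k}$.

Let ζ = ω^8 = e^(2πi·8/12). Since 12 ∤ 8, ζ ≠ 1.
Sum = Σ_{k=0}^{11} ζ^k = (ζ^12 - 1)/(ζ - 1) = (ω^{8·12} - 1)/(ζ - 1) = (1 - 1)/(ζ - 1) = 0


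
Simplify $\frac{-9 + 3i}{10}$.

Divisor is real, so divide each part by 10:
= -9/10 + (3/10)i


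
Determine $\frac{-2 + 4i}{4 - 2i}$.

Multiply numerator and denominator by conjugate (4 + 2i):
= (-2 + 4i)(4 + 2i) / (4^2 + (-2)^2)
= (-16 + 12i) / 20
Divide through by 4: (-4 + 3i) / 5
= -4/5 + (3/5)i


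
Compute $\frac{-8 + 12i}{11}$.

Divisor is real, so divide each part by 11:
= -8/11 + (12/11)i


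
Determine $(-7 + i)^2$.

(a + bi)^2 = a^2 - b^2 + 2abi
= (-7)^2 - 1^2 + 2*(-7)*1i
= 48 - 14i


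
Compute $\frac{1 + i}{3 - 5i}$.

Multiply numerator and denominator by conjugate (3 + 5i):
= (1 + i)(3 + 5i) / (3^2 + (-5)^2)
= (-2 + 8i) / 34
Divide through by 2: (-1 + 4i) / 17
= -1/17 + (4/17)i


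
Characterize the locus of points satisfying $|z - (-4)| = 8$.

|z - z0| = r describes a circle centered at z0 with radius r
Here z0 = -4 and r = 8
Locus: Circle centered at (-4, 0) with radius 8


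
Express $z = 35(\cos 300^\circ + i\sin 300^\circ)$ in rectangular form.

a = r cos θ = 35 * 1/2 = 35/2
b = r sin θ = 35 * -sqrt(3)/2 = -35*sqrt(3)/2
z = 35/2 - (35*sqrt(3)/2)i


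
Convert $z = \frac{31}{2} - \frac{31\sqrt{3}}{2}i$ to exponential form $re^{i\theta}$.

r = |z| = sqrt((31/2)^2 + (-31*sqrt(3)/2)^2) = sqrt(961/4 + 2883/4) = sqrt(961) = 31
θ = arctan(b/a) = arctan(-26.8468/15.5) (quadrant-adjusted) = -60° = -π/3
z = 31e^(-i*π/3)


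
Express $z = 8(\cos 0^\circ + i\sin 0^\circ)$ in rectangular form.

a = r cos θ = 8 * 1 = 8
b = r sin θ = 8 * 0 = 0
z = 8


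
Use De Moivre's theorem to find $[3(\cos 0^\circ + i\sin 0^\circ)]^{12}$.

By De Moivre: z^n = r^n(cos(nθ) + i sin(nθ))
= 3^12(cos(12*0°) + i sin(12*0°))
= 531441(cos 0° + i sin 0°)
= 531441


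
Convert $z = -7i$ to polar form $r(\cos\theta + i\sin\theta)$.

r = |z| = sqrt(a^2 + b^2) = sqrt((0)^2 + (-7)^2) = sqrt(0 + 49) = sqrt(49) = 7
a = 0 and b < 0, so z lies on the negative imaginary axis: θ = 270°
z = 7(cos 270° + i sin 270°)


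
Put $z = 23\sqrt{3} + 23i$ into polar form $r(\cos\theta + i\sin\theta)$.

r = |z| = sqrt(a^2 + b^2) = sqrt((23*sqrt(3))^2 + (23)^2) = sqrt(1587 + 529) = sqrt(2116) = 46
θ = arctan(b/a) = arctan(23/39.8372) (quadrant-adjusted) = 30°
z = 46(cos 30° + i sin 30°)


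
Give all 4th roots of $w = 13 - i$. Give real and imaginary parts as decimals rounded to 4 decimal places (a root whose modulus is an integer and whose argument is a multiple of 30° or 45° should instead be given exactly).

|w| = sqrt(170) ≈ 13.038405, arg(w) ≈ 355.601295°
Root modulus = sqrt(170)^(1/4) ≈ 1.900230
Root arguments: θ_k = (arg(w) + 360°k)/4 for k = 0, 1, ..., 3
Compute each root as (root modulus)(cos θ_k + i sin θ_k) using full-precision intermediates, then round to 4 decimal places.
Roots: 0.0365 + 1.8999i, -1.8999 + 0.0365i, -0.0365 - 1.8999i, 1.8999 - 0.0365i


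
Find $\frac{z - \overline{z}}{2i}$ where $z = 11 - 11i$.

z - conjugate(z) = 2bi
(z - conjugate(z))/(2i) = 2bi/(2i) = b = -11


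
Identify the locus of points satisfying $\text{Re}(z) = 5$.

Re(z) = x where z = x + yi; the equation x = 5 is satisfied by all points with that x-coordinate
Locus: Vertical line x = 5


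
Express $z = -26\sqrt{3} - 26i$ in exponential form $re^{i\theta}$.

r = |z| = sqrt((-26*sqrt(3))^2 + (-26)^2) = sqrt(2028 + 676) = sqrt(2704) = 52
θ = arctan(b/a) = arctan(-26/-45.0333) (quadrant-adjusted) = -150° = -5π/6
z = 52e^(-i*5π/6)


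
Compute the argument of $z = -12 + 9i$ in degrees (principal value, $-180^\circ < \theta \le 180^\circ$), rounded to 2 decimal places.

θ = arctan(b/a) = arctan(9/-12) (quadrant-adjusted) = 143.13°


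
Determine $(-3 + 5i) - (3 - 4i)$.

(-3 - 3) + (5 - (-4))i = -6 + 9i


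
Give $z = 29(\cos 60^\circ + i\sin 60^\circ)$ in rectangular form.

a = r cos θ = 29 * 1/2 = 29/2
b = r sin θ = 29 * sqrt(3)/2 = 29*sqrt(3)/2
z = 29/2 + (29*sqrt(3)/2)i


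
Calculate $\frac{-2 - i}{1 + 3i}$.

Multiply numerator and denominator by conjugate (1 - 3i):
= (-2 - i)(1 - 3i) / (1^2 + 3^2)
= (-5 + 5i) / 10
Divide through by 5: (-1 + i) / 2
= -1/2 + (1/2)i


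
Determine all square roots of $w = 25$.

|w| = 25, arg(w) = 0°
Root modulus = 25^(1/2) = 5
Root arguments: θ_k = (0° + 360°k)/2 for k = 0, 1, ..., 1
Roots: 5, -5


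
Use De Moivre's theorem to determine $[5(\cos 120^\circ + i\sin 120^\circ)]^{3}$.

By De Moivre: z^n = r^n(cos(nθ) + i sin(nθ))
= 5^3(cos(3*120°) + i sin(3*120°))
= 125(cos 0° + i sin 0°)
= 125


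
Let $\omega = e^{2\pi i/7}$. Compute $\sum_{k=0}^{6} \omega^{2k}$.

Let ζ = ω^2 = e^(2πi·2/7). Since 7 ∤ 2, ζ ≠ 1.
Sum = Σ_{k=0}^{6} ζ^k = (ζ^7 - 1)/(ζ - 1) = (ω^{2·7} - 1)/(ζ - 1) = (1 - 1)/(ζ - 1) = 0


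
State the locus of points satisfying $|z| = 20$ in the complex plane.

|z| = 20 means sqrt(x^2 + y^2) = 20
This is a circle of radius 20 centered at the origin


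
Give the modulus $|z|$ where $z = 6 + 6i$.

|z| = sqrt(a^2 + b^2) = sqrt(6^2 + 6^2) = sqrt(72) = sqrt(72)


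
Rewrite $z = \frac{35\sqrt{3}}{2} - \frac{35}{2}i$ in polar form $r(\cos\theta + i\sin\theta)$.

r = |z| = sqrt(a^2 + b^2) = sqrt((35*sqrt(3)/2)^2 + (-35/2)^2) = sqrt(3675/4 + 1225/4) = sqrt(1225) = 35
θ = arctan(b/a) = arctan(-17.5/30.3109) (quadrant-adjusted) = 330°
z = 35(cos 330° + i sin 330°)


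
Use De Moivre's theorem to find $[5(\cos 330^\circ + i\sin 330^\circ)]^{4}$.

By De Moivre: z^n = r^n(cos(nθ) + i sin(nθ))
= 5^4(cos(4*330°) + i sin(4*330°))
= 625(cos 240° + i sin 240°)
= -625/2 - (625*sqrt(3)/2)i


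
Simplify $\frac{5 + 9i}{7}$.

Divisor is real, so divide each part by 7:
= 5/7 + (9/7)i


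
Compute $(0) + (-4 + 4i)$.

(0 + (-4)) + (0 + 4)i = -4 + 4i


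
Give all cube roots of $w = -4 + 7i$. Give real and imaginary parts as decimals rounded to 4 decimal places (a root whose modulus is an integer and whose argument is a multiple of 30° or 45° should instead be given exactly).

|w| = sqrt(65) ≈ 8.062258, arg(w) ≈ 119.744881°
Root modulus = sqrt(65)^(1/3) ≈ 2.005175
Root arguments: θ_k = (arg(w) + 360°k)/3 for k = 0, 1, ..., 2
Compute each root as (root modulus)(cos θ_k + i sin θ_k) using full-precision intermediates, then round to 4 decimal places.
Roots: 1.5380 + 1.2866i, -1.8832 + 0.6886i, 0.3453 - 1.9752i


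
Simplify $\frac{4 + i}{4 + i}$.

Multiply numerator and denominator by conjugate (4 - i):
= (4 + i)(4 - i) / (4^2 + 1^2)
= (17) / 17
= 1


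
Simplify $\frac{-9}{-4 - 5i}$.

Multiply numerator and denominator by conjugate (-4 + 5i):
= (-9)(-4 + 5i) / ((-4)^2 + (-5)^2)
= (36 - 45i) / 41
= 36/41 - (45/41)i


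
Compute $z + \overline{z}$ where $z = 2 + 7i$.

z + conjugate(z) = (a + bi) + (a - bi) = 2a
= 2 * 2 = 4


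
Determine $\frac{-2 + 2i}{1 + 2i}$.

Multiply numerator and denominator by conjugate (1 - 2i):
= (-2 + 2i)(1 - 2i) / (1^2 + 2^2)
= (2 + 6i) / 5
= 2/5 + (6/5)i


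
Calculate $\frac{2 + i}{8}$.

Divisor is real, so divide each part by 8:
= 1/4 + (1/8)i


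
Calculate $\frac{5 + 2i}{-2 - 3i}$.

Multiply numerator and denominator by conjugate (-2 + 3i):
= (5 + 2i)(-2 + 3i) / ((-2)^2 + (-3)^2)
= (-16 + 11i) / 13
= -16/13 + (11/13)i


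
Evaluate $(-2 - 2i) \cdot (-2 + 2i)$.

(a1*a2 - b1*b2) + (a1*b2 + b1*a2)i
= (4 - (-4)) + (-4 + 4)i
= 8


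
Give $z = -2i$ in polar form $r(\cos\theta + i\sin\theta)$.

r = |z| = sqrt(a^2 + b^2) = sqrt((0)^2 + (-2)^2) = sqrt(0 + 4) = sqrt(4) = 2
a = 0 and b < 0, so z lies on the negative imaginary axis: θ = 270°
z = 2(cos 270° + i sin 270°)


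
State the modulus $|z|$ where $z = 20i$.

|z| = sqrt(a^2 + b^2) = sqrt(0^2 + 20^2) = sqrt(400) = 20


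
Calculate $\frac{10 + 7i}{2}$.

Divisor is real, so divide each part by 2:
= 5 + (7/2)i


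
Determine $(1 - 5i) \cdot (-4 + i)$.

(a1*a2 - b1*b2) + (a1*b2 + b1*a2)i
= (-4 - (-5)) + (1 + 20)i
= 1 + 21i


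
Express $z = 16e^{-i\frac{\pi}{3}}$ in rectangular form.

a = r cos θ = 16 * 1/2 = 8
b = r sin θ = 16 * -sqrt(3)/2 = -8*sqrt(3)
z = 8 - 8*sqrt(3)i


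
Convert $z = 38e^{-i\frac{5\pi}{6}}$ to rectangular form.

a = r cos θ = 38 * -sqrt(3)/2 = -19*sqrt(3)
b = r sin θ = 38 * -1/2 = -19
z = -19*sqrt(3) - 19i


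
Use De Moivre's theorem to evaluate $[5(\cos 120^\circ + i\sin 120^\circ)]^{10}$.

By De Moivre: z^n = r^n(cos(nθ) + i sin(nθ))
= 5^10(cos(10*120°) + i sin(10*120°))
= 9765625(cos 120° + i sin 120°)
= -9765625/2 + (9765625*sqrt(3)/2)i


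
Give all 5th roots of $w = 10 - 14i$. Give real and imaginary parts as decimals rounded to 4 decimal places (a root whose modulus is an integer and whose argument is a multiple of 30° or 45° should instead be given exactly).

|w| = sqrt(296) ≈ 17.204651, arg(w) ≈ 305.537678°
Root modulus = sqrt(296)^(1/5) ≈ 1.766563
Root arguments: θ_k = (arg(w) + 360°k)/5 for k = 0, 1, ..., 4
Compute each root as (root modulus)(cos θ_k + i sin θ_k) using full-precision intermediates, then round to 4 decimal places.
Roots: 0.8535 + 1.5467i, -1.2072 + 1.2897i, -1.5996 - 0.7496i, 0.2186 - 1.7530i, 1.7347 - 0.3338i


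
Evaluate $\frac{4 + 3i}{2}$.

Divisor is real, so divide each part by 2:
= 2 + (3/2)i


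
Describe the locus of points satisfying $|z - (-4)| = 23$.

|z - z0| = r describes a circle centered at z0 with radius r
Here z0 = -4 and r = 23
Locus: Circle centered at (-4, 0) with radius 23


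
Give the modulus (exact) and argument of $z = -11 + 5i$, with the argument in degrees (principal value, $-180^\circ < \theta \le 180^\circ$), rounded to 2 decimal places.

|z| = sqrt((-11)^2 + 5^2) = sqrt(146)
arg(z) = arctan(b/a) = arctan(5/-11) (quadrant-adjusted) = 155.56°


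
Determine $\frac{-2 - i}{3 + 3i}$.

Multiply numerator and denominator by conjugate (3 - 3i):
= (-2 - i)(3 - 3i) / (3^2 + 3^2)
= (-9 + 3i) / 18
Divide through by 3: (-3 + i) / 6
= -1/2 + (1/6)i


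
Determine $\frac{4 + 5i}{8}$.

Divisor is real, so divide each part by 8:
= 1/2 + (5/8)i


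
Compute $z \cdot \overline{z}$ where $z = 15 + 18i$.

z * conjugate(z) = |z|^2 = a^2 + b^2
= 15^2 + 18^2 = 549


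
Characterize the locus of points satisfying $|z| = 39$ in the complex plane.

|z| = 39 means sqrt(x^2 + y^2) = 39
This is a circle of radius 39 centered at the origin


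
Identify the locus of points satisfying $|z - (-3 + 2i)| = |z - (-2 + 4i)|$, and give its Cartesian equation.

|z - z1| = |z - z2| means z is equidistant from z1 and z2,
i.e. the perpendicular bisector of the segment from (-3, 2) to (-2, 4) (midpoint (-5/2, 3)).
With z = x + yi, square both sides:
(x - (-3))^2 + (y - 2)^2 = (x - (-2))^2 + (y - 4)^2
The x^2 and y^2 terms cancel: 2x + 4y = 20 - 13 = 7
Simplify: 2x + 4y = 7
Locus: Perpendicular bisector of the segment from (-3, 2) to (-2, 4): the line 2x + 4y = 7
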